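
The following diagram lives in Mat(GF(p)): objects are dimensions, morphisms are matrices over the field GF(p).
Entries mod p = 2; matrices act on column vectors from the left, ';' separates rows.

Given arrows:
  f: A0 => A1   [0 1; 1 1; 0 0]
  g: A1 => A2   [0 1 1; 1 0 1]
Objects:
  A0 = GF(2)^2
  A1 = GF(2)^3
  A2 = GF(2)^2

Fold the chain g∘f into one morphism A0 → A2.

  e0=⟨1,0⟩ f=>⟨0,1,0⟩ g=>⟨1,0⟩
  e1=⟨0,1⟩ f=>⟨1,1,0⟩ g=>⟨1,1⟩
result: [1 1; 0 1]

Answer: [1 1; 0 1]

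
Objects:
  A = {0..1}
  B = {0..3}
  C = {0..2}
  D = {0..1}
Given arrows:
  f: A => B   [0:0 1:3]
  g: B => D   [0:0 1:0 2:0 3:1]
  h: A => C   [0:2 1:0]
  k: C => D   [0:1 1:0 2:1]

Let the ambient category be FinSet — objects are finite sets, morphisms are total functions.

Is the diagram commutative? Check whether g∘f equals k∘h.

Along f;g (path 1):
  0 f=>0 g=>0
  1 f=>3 g=>1
  composite₁ = [0:0 1:1]
Along h;k (path 2):
  0 h=>2 k=>1
  1 h=>0 k=>1
  composite₂ = [0:1 1:1]
Equal? NO — does not commute

Answer: DOES NOT COMMUTE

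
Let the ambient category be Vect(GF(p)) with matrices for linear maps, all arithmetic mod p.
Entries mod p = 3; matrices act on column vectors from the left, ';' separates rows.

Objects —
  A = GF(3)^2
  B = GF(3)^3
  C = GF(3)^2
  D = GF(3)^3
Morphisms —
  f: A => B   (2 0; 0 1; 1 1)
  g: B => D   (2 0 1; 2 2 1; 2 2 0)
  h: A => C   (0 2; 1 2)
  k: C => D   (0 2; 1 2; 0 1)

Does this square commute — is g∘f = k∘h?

Along f;g (path 1):
  e0=(1,0) f=>(2,0,1) g=>(2,2,1)
  e1=(0,1) f=>(0,1,1) g=>(1,0,2)
  composite₁ = (2 1; 2 0; 1 2)
Along h;k (path 2):
  e0=(1,0) h=>(0,1) k=>(2,2,1)
  e1=(0,1) h=>(2,2) k=>(1,0,2)
  composite₂ = (2 1; 2 0; 1 2)
Equal? same morphism ✓

Answer: COMMUTES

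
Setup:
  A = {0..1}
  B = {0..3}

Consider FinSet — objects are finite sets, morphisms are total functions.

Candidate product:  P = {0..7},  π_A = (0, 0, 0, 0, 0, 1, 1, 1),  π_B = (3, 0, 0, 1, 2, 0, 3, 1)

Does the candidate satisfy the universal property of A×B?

|A|·|B| = 2·4 = 8;  |P| = 8
Check the pairing map k ↦ (π_A(k), π_B(k)):
  0 -> (0,3)
  1 -> (0,0)
  2 -> (0,0)  ✗ repeats pair of k=1
  3 -> (0,1)
  4 -> (0,2)
  5 -> (1,0)
  6 -> (1,3)
  7 -> (1,1)
distinct pairs in image: 7 / 8 needed
  → (0,0) hit at k=1 and k=2

Answer: NOT A VALID PRODUCT — duplicate pair at indices 1,2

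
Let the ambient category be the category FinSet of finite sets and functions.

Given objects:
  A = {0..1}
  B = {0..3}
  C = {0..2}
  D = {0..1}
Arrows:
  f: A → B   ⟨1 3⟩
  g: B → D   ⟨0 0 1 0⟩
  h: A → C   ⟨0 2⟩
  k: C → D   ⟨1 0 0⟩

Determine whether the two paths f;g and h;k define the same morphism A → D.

Path 1 = f;g:
  0 f→1 g→0
  1 f→3 g→0
  ⟦path⟧₁ = ⟨0 0⟩
Path 2 = h;k:
  0 h→0 k→1
  1 h→2 k→0
  ⟦path⟧₂ = ⟨1 0⟩
Equal? differ; not commutative

Answer: DOES NOT COMMUTE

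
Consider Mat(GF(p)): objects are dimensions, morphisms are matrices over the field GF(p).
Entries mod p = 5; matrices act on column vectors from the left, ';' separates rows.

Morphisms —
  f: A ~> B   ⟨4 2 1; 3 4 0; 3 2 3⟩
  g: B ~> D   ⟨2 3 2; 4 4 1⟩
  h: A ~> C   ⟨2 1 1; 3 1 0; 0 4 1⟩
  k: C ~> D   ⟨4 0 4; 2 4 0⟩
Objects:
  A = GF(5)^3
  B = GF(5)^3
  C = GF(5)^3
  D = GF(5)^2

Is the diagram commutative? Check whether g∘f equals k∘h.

Answer: COMMUTES

Trace:
1) trace f;g:
  e0=[1,0,0] f~>[4,3,3] g~>[3,1]
  e1=[0,1,0] f~>[2,4,2] g~>[0,1]
  e2=[0,0,1] f~>[1,0,3] g~>[3,2]
  ⟦path⟧₁ = ⟨3 0 3; 1 1 2⟩
2) trace h;k:
  e0=[1,0,0] h~>[2,3,0] k~>[3,1]
  e1=[0,1,0] h~>[1,1,4] k~>[0,1]
  e2=[0,0,1] h~>[1,0,1] k~>[3,2]
  ⟦path⟧₂ = ⟨3 0 3; 1 1 2⟩
Equal? same morphism ✓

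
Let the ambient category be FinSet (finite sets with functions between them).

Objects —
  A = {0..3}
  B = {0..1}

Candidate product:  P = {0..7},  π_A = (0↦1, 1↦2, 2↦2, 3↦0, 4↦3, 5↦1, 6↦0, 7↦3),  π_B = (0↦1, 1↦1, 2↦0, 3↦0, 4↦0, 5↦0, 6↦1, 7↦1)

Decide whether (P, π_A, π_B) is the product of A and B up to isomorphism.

|A|·|B| = 4·2 = 8;  |P| = 8
Check the pairing map k ↦ (π_A(k), π_B(k)):
  0 ↦ (1,1)
  1 ↦ (2,1)
  2 ↦ (2,0)
  3 ↦ (0,0)
  4 ↦ (3,0)
  5 ↦ (1,0)
  6 ↦ (0,1)
  7 ↦ (3,1)
distinct pairs in image: 8 / 8 needed
  → bijection onto A×B; projections well-typed.

Answer: VALID PRODUCT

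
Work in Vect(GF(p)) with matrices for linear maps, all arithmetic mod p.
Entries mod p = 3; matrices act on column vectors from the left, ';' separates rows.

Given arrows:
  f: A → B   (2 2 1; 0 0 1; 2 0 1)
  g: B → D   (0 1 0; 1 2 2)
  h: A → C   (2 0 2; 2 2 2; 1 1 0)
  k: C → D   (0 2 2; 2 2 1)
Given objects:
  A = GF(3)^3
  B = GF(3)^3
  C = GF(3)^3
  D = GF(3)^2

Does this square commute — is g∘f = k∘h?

Answer: COMMUTES

Work:
Path 1 = f;g:
  e0=[1,0,0] f→[2,0,2] g→[0,0]
  e1=[0,1,0] f→[2,0,0] g→[0,2]
  e2=[0,0,1] f→[1,1,1] g→[1,2]
  ⟦path⟧₁ = (0 0 1; 0 2 2)
Path 2 = h;k:
  e0=[1,0,0] h→[2,2,1] k→[0,0]
  e1=[0,1,0] h→[0,2,1] k→[0,2]
  e2=[0,0,1] h→[2,2,0] k→[1,2]
  ⟦path⟧₂ = (0 0 1; 0 2 2)
Equal? same morphism ✓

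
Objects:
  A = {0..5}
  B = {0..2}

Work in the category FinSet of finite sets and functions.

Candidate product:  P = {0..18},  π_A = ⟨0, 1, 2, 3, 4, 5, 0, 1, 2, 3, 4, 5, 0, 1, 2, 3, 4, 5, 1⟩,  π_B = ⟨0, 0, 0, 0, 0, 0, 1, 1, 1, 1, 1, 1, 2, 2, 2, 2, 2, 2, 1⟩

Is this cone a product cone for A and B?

|A|·|B| = 6·3 = 18;  |P| = 19
  → cardinalities differ; no bijection possible.

Answer: NOT A VALID PRODUCT — |P|=19 ≠ |A|·|B|=18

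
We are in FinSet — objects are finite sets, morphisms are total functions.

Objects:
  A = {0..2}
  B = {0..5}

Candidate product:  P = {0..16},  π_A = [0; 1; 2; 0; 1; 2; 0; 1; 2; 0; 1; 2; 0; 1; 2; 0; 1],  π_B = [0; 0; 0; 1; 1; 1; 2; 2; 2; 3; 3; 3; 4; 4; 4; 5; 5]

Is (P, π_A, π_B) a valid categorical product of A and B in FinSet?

Answer: NOT A VALID PRODUCT — |P|=17 ≠ |A|·|B|=18

Trace:
|A|·|B| = 3·6 = 18;  |P| = 17
  → cardinalities differ; no bijection possible.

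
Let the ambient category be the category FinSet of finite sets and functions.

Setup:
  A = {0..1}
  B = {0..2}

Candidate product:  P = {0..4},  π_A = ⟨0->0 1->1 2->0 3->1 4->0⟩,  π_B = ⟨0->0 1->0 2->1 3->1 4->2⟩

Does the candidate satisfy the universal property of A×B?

Answer: NOT A VALID PRODUCT — |P|=5 ≠ |A|·|B|=6

Work:
|A|·|B| = 2·3 = 6;  |P| = 5
  → cardinalities differ; no bijection possible.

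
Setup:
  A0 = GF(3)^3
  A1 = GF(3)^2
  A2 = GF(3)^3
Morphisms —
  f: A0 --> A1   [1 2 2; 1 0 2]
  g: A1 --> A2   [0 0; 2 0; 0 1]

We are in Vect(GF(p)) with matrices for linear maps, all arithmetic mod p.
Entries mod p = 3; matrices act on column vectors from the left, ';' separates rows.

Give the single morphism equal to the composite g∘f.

  e0=[1,0,0] f-->[1,1] g-->[0,2,1]
  e1=[0,1,0] f-->[2,0] g-->[0,1,0]
  e2=[0,0,1] f-->[2,2] g-->[0,1,2]
⟦path⟧: [0 0 0; 2 1 1; 1 0 2]

Answer: [0 0 0; 2 1 1; 1 0 2]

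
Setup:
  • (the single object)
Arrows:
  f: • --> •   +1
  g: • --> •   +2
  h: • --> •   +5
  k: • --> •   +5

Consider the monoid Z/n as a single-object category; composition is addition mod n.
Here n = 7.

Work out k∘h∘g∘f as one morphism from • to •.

  0 +1≡1 +2≡3 +5≡1 +5≡6  (mod 7)
result: +6

Answer: +6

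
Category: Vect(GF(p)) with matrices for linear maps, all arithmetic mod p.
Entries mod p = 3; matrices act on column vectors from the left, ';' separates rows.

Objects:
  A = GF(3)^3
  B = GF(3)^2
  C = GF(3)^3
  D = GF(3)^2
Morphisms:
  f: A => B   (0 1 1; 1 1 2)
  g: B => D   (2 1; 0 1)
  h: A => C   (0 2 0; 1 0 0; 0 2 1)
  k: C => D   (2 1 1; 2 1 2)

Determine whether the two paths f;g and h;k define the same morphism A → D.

Along f;g (path 1):
  e0=[1,0,0] f=>[0,1] g=>[1,1]
  e1=[0,1,0] f=>[1,1] g=>[0,1]
  e2=[0,0,1] f=>[1,2] g=>[1,2]
  ⟦path⟧₁ = (1 0 1; 1 1 2)
Along h;k (path 2):
  e0=[1,0,0] h=>[0,1,0] k=>[1,1]
  e1=[0,1,0] h=>[2,0,2] k=>[0,2]
  e2=[0,0,1] h=>[0,0,1] k=>[1,2]
  ⟦path⟧₂ = (1 0 1; 1 2 2)
Equal? distinct morphisms ✗

Answer: DOES NOT COMMUTE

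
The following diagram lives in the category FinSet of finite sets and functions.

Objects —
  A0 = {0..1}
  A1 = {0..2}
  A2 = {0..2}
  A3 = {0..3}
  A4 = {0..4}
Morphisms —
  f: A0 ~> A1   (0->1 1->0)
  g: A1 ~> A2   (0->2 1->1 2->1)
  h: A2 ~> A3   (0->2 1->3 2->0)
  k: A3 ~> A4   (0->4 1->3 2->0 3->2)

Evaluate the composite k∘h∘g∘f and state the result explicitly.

  0 f~>1 g~>1 h~>3 k~>2
  1 f~>0 g~>2 h~>0 k~>4
result: (0->2 1->4)

Answer: (0->2 1->4)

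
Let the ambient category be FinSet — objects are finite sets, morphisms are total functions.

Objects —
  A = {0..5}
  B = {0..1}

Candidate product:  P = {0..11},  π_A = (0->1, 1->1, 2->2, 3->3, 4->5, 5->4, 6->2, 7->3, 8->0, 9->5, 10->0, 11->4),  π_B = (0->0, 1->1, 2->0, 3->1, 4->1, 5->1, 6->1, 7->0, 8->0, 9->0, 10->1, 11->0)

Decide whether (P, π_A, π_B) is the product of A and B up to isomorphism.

|A|·|B| = 6·2 = 12;  |P| = 12
Check the pairing map k ↦ (π_A(k), π_B(k)):
  0 -> (1,0)
  1 -> (1,1)
  2 -> (2,0)
  3 -> (3,1)
  4 -> (5,1)
  5 -> (4,1)
  6 -> (2,1)
  7 -> (3,0)
  8 -> (0,0)
  9 -> (5,0)
  10 -> (0,1)
  11 -> (4,0)
distinct pairs in image: 12 / 12 needed
  → bijection onto A×B; projections well-typed.

Answer: VALID PRODUCT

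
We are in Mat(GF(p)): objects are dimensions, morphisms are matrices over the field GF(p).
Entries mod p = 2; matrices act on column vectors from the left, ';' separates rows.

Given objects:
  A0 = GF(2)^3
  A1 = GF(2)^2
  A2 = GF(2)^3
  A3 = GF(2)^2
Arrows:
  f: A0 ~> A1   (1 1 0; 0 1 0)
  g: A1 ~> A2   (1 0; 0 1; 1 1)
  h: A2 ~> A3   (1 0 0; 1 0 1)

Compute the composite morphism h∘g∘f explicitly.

  e0=⟨1,0,0⟩ f~>⟨1,0⟩ g~>⟨1,0,1⟩ h~>⟨1,0⟩
  e1=⟨0,1,0⟩ f~>⟨1,1⟩ g~>⟨1,1,0⟩ h~>⟨1,1⟩
  e2=⟨0,0,1⟩ f~>⟨0,0⟩ g~>⟨0,0,0⟩ h~>⟨0,0⟩
composite: (1 1 0; 0 1 0)

Answer: (1 1 0; 0 1 0)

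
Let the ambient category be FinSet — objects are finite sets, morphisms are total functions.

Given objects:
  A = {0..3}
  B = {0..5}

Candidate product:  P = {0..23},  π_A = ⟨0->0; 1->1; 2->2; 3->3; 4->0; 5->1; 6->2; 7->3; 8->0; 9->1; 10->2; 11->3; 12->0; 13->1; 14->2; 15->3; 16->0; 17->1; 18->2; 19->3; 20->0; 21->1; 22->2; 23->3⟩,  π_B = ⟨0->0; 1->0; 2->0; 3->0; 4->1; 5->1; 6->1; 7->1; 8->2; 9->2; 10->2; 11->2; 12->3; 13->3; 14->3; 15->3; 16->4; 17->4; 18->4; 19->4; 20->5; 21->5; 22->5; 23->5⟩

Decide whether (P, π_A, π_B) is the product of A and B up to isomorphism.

Answer: VALID PRODUCT

Work:
|A|·|B| = 4·6 = 24;  |P| = 24
Check the pairing map k ↦ (π_A(k), π_B(k)):
  0 -> (0,0)
  1 -> (1,0)
  2 -> (2,0)
  3 -> (3,0)
  4 -> (0,1)
  5 -> (1,1)
  6 -> (2,1)
  7 -> (3,1)
  8 -> (0,2)
  9 -> (1,2)
  10 -> (2,2)
  11 -> (3,2)
  12 -> (0,3)
  13 -> (1,3)
  14 -> (2,3)
  15 -> (3,3)
  16 -> (0,4)
  17 -> (1,4)
  18 -> (2,4)
  19 -> (3,4)
  20 -> (0,5)
  21 -> (1,5)
  22 -> (2,5)
  23 -> (3,5)
distinct pairs in image: 24 / 24 needed
  → bijection onto A×B; projections well-typed.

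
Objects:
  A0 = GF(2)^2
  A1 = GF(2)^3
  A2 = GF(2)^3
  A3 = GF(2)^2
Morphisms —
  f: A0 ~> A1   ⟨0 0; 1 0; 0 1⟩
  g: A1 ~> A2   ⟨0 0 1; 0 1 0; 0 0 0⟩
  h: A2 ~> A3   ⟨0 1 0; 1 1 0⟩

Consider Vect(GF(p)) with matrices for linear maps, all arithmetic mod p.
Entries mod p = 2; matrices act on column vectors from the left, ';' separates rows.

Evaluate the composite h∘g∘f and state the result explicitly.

Answer: ⟨1 0; 1 1⟩

Trace:
  e0=(1,0) f~>(0,1,0) g~>(0,1,0) h~>(1,1)
  e1=(0,1) f~>(0,0,1) g~>(1,0,0) h~>(0,1)
result: ⟨1 0; 1 1⟩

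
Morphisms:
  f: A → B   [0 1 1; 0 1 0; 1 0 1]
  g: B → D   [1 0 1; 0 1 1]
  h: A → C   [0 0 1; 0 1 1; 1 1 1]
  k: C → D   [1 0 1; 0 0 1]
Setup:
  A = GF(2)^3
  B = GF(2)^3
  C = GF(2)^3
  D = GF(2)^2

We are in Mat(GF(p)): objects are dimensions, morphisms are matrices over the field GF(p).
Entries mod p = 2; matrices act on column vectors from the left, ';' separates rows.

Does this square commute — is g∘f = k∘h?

Answer: COMMUTES

Derivation:
Path 1 = f;g:
  e0=(1,0,0) f→(0,0,1) g→(1,1)
  e1=(0,1,0) f→(1,1,0) g→(1,1)
  e2=(0,0,1) f→(1,0,1) g→(0,1)
  result₁ = [1 1 0; 1 1 1]
Path 2 = h;k:
  e0=(1,0,0) h→(0,0,1) k→(1,1)
  e1=(0,1,0) h→(0,1,1) k→(1,1)
  e2=(0,0,1) h→(1,1,1) k→(0,1)
  result₂ = [1 1 0; 1 1 1]
Equal? same morphism ✓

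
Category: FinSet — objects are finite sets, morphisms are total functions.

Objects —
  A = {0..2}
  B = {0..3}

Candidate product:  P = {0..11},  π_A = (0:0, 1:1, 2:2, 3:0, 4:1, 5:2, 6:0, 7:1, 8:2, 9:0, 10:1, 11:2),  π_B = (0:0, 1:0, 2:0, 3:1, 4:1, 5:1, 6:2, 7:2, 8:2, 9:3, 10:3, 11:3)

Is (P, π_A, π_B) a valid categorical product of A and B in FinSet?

|A|·|B| = 3·4 = 12;  |P| = 12
Check the pairing map k ↦ (π_A(k), π_B(k)):
  0 : (0,0)
  1 : (1,0)
  2 : (2,0)
  3 : (0,1)
  4 : (1,1)
  5 : (2,1)
  6 : (0,2)
  7 : (1,2)
  8 : (2,2)
  9 : (0,3)
  10 : (1,3)
  11 : (2,3)
distinct pairs in image: 12 / 12 needed
  → bijection onto A×B; projections well-typed.

Answer: VALID PRODUCT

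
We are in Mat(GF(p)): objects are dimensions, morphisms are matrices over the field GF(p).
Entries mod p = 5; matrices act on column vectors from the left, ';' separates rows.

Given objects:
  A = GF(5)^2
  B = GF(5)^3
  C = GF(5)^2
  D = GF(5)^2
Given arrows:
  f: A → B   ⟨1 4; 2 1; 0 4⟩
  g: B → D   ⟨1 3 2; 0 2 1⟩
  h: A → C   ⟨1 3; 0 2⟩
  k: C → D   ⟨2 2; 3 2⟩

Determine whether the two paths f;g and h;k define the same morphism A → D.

Answer: DOES NOT COMMUTE

Derivation:
1) trace f;g:
  e0=[1,0] f→[1,2,0] g→[2,4]
  e1=[0,1] f→[4,1,4] g→[0,1]
  composite₁ = ⟨2 0; 4 1⟩
2) trace h;k:
  e0=[1,0] h→[1,0] k→[2,3]
  e1=[0,1] h→[3,2] k→[0,3]
  composite₂ = ⟨2 0; 3 3⟩
Equal? distinct morphisms ✗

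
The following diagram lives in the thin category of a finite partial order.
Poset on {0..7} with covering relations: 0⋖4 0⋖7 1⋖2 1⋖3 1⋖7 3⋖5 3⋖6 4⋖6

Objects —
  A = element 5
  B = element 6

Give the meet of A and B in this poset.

Common predecessors of 5,6: {1,3}
  1 ≤ 3
  3 ≤ 3
glb = 3

Answer: A∧B = 3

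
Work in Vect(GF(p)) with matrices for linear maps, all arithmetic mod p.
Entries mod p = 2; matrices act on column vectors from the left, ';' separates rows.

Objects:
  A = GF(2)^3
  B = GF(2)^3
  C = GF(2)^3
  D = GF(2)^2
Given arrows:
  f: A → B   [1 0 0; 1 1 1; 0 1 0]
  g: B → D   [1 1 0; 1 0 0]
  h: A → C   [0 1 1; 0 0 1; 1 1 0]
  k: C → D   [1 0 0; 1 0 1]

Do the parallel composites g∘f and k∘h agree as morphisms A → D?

1) trace f;g:
  e0=(1,0,0) f→(1,1,0) g→(0,1)
  e1=(0,1,0) f→(0,1,1) g→(1,0)
  e2=(0,0,1) f→(0,1,0) g→(1,0)
  composite₁ = [0 1 1; 1 0 0]
2) trace h;k:
  e0=(1,0,0) h→(0,0,1) k→(0,1)
  e1=(0,1,0) h→(1,0,1) k→(1,0)
  e2=(0,0,1) h→(1,1,0) k→(1,1)
  composite₂ = [0 1 1; 1 0 1]
Equal? NO — does not commute

Answer: DOES NOT COMMUTE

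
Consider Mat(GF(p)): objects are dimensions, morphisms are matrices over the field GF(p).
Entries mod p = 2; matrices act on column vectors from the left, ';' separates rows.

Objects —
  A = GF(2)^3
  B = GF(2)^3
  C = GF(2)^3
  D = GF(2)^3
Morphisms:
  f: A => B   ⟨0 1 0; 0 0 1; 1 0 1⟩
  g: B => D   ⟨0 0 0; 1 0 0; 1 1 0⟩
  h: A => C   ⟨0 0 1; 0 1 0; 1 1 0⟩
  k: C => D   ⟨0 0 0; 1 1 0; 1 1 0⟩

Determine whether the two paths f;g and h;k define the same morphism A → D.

Along f;g (path 1):
  e0=[1,0,0] f=>[0,0,1] g=>[0,0,0]
  e1=[0,1,0] f=>[1,0,0] g=>[0,1,1]
  e2=[0,0,1] f=>[0,1,1] g=>[0,0,1]
  ⟦path⟧₁ = ⟨0 0 0; 0 1 0; 0 1 1⟩
Along h;k (path 2):
  e0=[1,0,0] h=>[0,0,1] k=>[0,0,0]
  e1=[0,1,0] h=>[0,1,1] k=>[0,1,1]
  e2=[0,0,1] h=>[1,0,0] k=>[0,1,1]
  ⟦path⟧₂ = ⟨0 0 0; 0 1 1; 0 1 1⟩
Equal? differ; not commutative

Answer: DOES NOT COMMUTE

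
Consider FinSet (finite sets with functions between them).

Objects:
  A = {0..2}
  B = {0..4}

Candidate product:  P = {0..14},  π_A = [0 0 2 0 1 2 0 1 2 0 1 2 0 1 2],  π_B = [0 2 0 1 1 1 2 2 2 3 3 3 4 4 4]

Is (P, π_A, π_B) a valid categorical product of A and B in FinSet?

Answer: NOT A VALID PRODUCT — duplicate pair at indices 6,1

Work:
|A|·|B| = 3·5 = 15;  |P| = 15
Check the pairing map k ↦ (π_A(k), π_B(k)):
  0 -> (0,0)
  1 -> (0,2)
  2 -> (2,0)
  3 -> (0,1)
  4 -> (1,1)
  5 -> (2,1)
  6 -> (0,2)  ✗ repeats pair of k=1
  7 -> (1,2)
  8 -> (2,2)
  9 -> (0,3)
  10 -> (1,3)
  11 -> (2,3)
  12 -> (0,4)
  13 -> (1,4)
  14 -> (2,4)
distinct pairs in image: 14 / 15 needed
  → (0,2) hit at k=1 and k=6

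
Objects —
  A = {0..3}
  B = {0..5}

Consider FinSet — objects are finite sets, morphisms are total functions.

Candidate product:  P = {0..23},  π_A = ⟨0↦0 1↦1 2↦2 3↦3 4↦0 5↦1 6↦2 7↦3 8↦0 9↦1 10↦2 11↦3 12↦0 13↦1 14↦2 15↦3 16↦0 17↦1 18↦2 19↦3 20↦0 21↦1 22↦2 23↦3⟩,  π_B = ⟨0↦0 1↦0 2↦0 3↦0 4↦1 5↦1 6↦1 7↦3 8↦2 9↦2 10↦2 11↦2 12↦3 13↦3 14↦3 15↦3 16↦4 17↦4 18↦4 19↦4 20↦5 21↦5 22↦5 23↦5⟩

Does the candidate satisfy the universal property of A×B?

Answer: NOT A VALID PRODUCT — duplicate pair at indices 15,7

Work:
|A|·|B| = 4·6 = 24;  |P| = 24
Check the pairing map k ↦ (π_A(k), π_B(k)):
  0 ↦ (0,0)
  1 ↦ (1,0)
  2 ↦ (2,0)
  3 ↦ (3,0)
  4 ↦ (0,1)
  5 ↦ (1,1)
  6 ↦ (2,1)
  7 ↦ (3,3)
  8 ↦ (0,2)
  9 ↦ (1,2)
  10 ↦ (2,2)
  11 ↦ (3,2)
  12 ↦ (0,3)
  13 ↦ (1,3)
  14 ↦ (2,3)
  15 ↦ (3,3)  ✗ repeats pair of k=7
  16 ↦ (0,4)
  17 ↦ (1,4)
  18 ↦ (2,4)
  19 ↦ (3,4)
  20 ↦ (0,5)
  21 ↦ (1,5)
  22 ↦ (2,5)
  23 ↦ (3,5)
distinct pairs in image: 23 / 24 needed
  → (3,3) hit at k=7 and k=15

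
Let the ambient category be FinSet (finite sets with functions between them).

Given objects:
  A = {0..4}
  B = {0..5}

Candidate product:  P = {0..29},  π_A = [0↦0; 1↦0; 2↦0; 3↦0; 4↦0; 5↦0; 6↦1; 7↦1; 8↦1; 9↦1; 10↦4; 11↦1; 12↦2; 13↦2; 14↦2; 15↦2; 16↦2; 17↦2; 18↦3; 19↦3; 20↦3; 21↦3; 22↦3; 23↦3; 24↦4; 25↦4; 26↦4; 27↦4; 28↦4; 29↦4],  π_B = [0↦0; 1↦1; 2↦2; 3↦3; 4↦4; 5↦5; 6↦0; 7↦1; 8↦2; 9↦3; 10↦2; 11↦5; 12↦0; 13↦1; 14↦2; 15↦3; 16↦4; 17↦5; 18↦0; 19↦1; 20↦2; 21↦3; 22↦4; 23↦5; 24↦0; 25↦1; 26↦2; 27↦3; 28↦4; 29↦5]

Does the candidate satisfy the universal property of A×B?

|A|·|B| = 5·6 = 30;  |P| = 30
Check the pairing map k ↦ (π_A(k), π_B(k)):
  0 ↦ (0,0)
  1 ↦ (0,1)
  2 ↦ (0,2)
  3 ↦ (0,3)
  4 ↦ (0,4)
  5 ↦ (0,5)
  6 ↦ (1,0)
  7 ↦ (1,1)
  8 ↦ (1,2)
  9 ↦ (1,3)
  10 ↦ (4,2)
  11 ↦ (1,5)
  12 ↦ (2,0)
  13 ↦ (2,1)
  14 ↦ (2,2)
  15 ↦ (2,3)
  16 ↦ (2,4)
  17 ↦ (2,5)
  18 ↦ (3,0)
  19 ↦ (3,1)
  20 ↦ (3,2)
  21 ↦ (3,3)
  22 ↦ (3,4)
  23 ↦ (3,5)
  24 ↦ (4,0)
  25 ↦ (4,1)
  26 ↦ (4,2)  ✗ repeats pair of k=10
  27 ↦ (4,3)
  28 ↦ (4,4)
  29 ↦ (4,5)
distinct pairs in image: 29 / 30 needed
  → (4,2) hit at k=10 and k=26

Answer: NOT A VALID PRODUCT — duplicate pair at indices 26,10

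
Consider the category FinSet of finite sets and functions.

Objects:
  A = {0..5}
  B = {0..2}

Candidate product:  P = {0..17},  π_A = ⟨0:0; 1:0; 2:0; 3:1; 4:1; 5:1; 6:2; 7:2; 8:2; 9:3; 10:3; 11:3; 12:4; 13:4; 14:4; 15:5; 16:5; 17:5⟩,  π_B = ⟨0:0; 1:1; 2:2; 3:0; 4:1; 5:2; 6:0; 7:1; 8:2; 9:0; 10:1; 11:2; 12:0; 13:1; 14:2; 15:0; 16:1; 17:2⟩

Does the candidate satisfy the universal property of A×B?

|A|·|B| = 6·3 = 18;  |P| = 18
Check the pairing map k ↦ (π_A(k), π_B(k)):
  0 : (0,0)
  1 : (0,1)
  2 : (0,2)
  3 : (1,0)
  4 : (1,1)
  5 : (1,2)
  6 : (2,0)
  7 : (2,1)
  8 : (2,2)
  9 : (3,0)
  10 : (3,1)
  11 : (3,2)
  12 : (4,0)
  13 : (4,1)
  14 : (4,2)
  15 : (5,0)
  16 : (5,1)
  17 : (5,2)
distinct pairs in image: 18 / 18 needed
  → bijection onto A×B; projections well-typed.

Answer: VALID PRODUCT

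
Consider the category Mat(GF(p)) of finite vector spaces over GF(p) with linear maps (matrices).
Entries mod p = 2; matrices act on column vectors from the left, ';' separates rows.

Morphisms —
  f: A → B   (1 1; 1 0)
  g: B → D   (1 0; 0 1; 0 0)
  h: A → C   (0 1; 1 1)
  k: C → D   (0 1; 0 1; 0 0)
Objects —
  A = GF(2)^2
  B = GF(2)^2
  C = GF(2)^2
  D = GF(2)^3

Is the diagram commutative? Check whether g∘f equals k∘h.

Answer: DOES NOT COMMUTE

Work:
Path 1 = f;g:
  e0=(1,0) f→(1,1) g→(1,1,0)
  e1=(0,1) f→(1,0) g→(1,0,0)
  composite₁ = (1 1; 1 0; 0 0)
Path 2 = h;k:
  e0=(1,0) h→(0,1) k→(1,1,0)
  e1=(0,1) h→(1,1) k→(1,1,0)
  composite₂ = (1 1; 1 1; 0 0)
Equal? distinct morphisms ✗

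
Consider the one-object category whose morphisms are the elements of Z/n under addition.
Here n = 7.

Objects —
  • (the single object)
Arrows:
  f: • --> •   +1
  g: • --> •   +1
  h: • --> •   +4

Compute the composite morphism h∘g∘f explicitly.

  0 +1≡1 +1≡2 +4≡6  (mod 7)
result: +6

Answer: +6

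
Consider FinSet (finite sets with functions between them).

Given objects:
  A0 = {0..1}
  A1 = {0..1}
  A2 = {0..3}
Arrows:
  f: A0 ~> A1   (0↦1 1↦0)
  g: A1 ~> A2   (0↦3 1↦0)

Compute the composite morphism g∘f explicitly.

Answer: (0↦0 1↦3)

Derivation:
  0 f~>1 g~>0
  1 f~>0 g~>3
⟦path⟧: (0↦0 1↦3)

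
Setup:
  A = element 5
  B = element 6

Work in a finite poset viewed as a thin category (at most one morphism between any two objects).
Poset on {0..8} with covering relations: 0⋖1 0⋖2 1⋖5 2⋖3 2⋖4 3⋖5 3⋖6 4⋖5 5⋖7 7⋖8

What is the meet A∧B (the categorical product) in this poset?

Lower bounds of A=5 and B=6: {0,2,3}
  0 ⊑ 3
  2 ⊑ 3
  3 ⊑ 3
glb = 3

Answer: A∧B = 3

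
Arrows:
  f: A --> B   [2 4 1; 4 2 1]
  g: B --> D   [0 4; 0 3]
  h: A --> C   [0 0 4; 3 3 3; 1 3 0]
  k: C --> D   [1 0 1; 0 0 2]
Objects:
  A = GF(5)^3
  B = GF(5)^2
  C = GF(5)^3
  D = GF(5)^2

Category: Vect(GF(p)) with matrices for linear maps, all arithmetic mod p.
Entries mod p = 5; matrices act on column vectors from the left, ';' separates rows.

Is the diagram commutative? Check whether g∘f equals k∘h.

Along f;g (path 1):
  e0=[1,0,0] f-->[2,4] g-->[1,2]
  e1=[0,1,0] f-->[4,2] g-->[3,1]
  e2=[0,0,1] f-->[1,1] g-->[4,3]
  result₁ = [1 3 4; 2 1 3]
Along h;k (path 2):
  e0=[1,0,0] h-->[0,3,1] k-->[1,2]
  e1=[0,1,0] h-->[0,3,3] k-->[3,1]
  e2=[0,0,1] h-->[4,3,0] k-->[4,0]
  result₂ = [1 3 4; 2 1 0]
Equal? NO — does not commute

Answer: DOES NOT COMMUTE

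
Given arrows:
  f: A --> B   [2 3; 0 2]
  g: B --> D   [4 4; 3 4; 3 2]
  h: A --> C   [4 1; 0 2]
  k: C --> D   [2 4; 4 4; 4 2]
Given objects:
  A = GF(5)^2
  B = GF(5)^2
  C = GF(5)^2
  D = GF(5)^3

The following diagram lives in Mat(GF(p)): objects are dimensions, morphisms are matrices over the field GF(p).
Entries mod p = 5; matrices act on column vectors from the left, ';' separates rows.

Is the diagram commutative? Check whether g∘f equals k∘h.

Answer: COMMUTES

Derivation:
1) trace f;g:
  e0=[1,0] f-->[2,0] g-->[3,1,1]
  e1=[0,1] f-->[3,2] g-->[0,2,3]
  composite₁ = [3 0; 1 2; 1 3]
2) trace h;k:
  e0=[1,0] h-->[4,0] k-->[3,1,1]
  e1=[0,1] h-->[1,2] k-->[0,2,3]
  composite₂ = [3 0; 1 2; 1 3]
Equal? same morphism ✓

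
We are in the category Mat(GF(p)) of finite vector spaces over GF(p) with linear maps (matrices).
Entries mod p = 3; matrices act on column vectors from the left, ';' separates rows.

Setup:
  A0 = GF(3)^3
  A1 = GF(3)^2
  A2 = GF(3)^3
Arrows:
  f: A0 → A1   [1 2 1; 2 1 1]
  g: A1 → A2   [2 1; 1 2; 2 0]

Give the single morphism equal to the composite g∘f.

  e0=(1,0,0) f→(1,2) g→(1,2,2)
  e1=(0,1,0) f→(2,1) g→(2,1,1)
  e2=(0,0,1) f→(1,1) g→(0,0,2)
result: [1 2 0; 2 1 0; 2 1 2]

Answer: [1 2 0; 2 1 0; 2 1 2]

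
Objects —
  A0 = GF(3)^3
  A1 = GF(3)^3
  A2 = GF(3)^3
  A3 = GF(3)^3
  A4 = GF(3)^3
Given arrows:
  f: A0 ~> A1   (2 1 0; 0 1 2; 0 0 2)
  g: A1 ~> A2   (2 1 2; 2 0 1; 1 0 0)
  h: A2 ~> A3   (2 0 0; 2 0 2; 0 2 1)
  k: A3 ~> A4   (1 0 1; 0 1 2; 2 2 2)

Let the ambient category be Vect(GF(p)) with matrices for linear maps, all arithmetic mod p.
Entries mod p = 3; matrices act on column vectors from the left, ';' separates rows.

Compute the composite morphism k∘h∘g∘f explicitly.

Answer: (0 2 1; 2 0 2; 0 2 2)

Trace:
  e0=⟨1,0,0⟩ f~>⟨2,0,0⟩ g~>⟨1,1,2⟩ h~>⟨2,0,1⟩ k~>⟨0,2,0⟩
  e1=⟨0,1,0⟩ f~>⟨1,1,0⟩ g~>⟨0,2,1⟩ h~>⟨0,2,2⟩ k~>⟨2,0,2⟩
  e2=⟨0,0,1⟩ f~>⟨0,2,2⟩ g~>⟨0,2,0⟩ h~>⟨0,0,1⟩ k~>⟨1,2,2⟩
result: (0 2 1; 2 0 2; 0 2 2)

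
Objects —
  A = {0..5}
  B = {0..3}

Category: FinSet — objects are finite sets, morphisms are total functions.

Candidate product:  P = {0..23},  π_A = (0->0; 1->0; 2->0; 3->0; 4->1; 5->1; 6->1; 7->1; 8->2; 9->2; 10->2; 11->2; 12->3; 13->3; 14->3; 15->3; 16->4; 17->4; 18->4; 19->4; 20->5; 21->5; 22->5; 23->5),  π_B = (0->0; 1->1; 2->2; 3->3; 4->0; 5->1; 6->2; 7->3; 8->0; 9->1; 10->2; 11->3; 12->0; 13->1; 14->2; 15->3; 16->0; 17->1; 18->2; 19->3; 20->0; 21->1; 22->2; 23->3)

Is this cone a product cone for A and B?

Answer: VALID PRODUCT

Work:
|A|·|B| = 6·4 = 24;  |P| = 24
Check the pairing map k ↦ (π_A(k), π_B(k)):
  0 -> (0,0)
  1 -> (0,1)
  2 -> (0,2)
  3 -> (0,3)
  4 -> (1,0)
  5 -> (1,1)
  6 -> (1,2)
  7 -> (1,3)
  8 -> (2,0)
  9 -> (2,1)
  10 -> (2,2)
  11 -> (2,3)
  12 -> (3,0)
  13 -> (3,1)
  14 -> (3,2)
  15 -> (3,3)
  16 -> (4,0)
  17 -> (4,1)
  18 -> (4,2)
  19 -> (4,3)
  20 -> (5,0)
  21 -> (5,1)
  22 -> (5,2)
  23 -> (5,3)
distinct pairs in image: 24 / 24 needed
  → bijection onto A×B; projections well-typed.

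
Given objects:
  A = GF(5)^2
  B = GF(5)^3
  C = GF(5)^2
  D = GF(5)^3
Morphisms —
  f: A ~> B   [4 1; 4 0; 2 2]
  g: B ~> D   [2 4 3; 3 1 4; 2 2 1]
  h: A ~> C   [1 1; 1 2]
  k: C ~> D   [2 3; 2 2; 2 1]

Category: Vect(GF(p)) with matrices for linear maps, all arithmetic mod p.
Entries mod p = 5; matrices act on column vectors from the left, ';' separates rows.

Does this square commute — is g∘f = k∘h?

1) trace f;g:
  e0=(1,0) f~>(4,4,2) g~>(0,4,3)
  e1=(0,1) f~>(1,0,2) g~>(3,1,4)
  composite₁ = [0 3; 4 1; 3 4]
2) trace h;k:
  e0=(1,0) h~>(1,1) k~>(0,4,3)
  e1=(0,1) h~>(1,2) k~>(3,1,4)
  composite₂ = [0 3; 4 1; 3 4]
Equal? same morphism ✓

Answer: COMMUTES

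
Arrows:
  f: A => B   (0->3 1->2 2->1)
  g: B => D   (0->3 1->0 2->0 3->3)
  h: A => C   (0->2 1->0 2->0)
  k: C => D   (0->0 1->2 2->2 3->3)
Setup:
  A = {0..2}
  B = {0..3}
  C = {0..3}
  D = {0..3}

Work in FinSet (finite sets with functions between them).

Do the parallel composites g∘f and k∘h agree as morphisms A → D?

Answer: DOES NOT COMMUTE

Trace:
1) trace f;g:
  0 f=>3 g=>3
  1 f=>2 g=>0
  2 f=>1 g=>0
  ⟦path⟧₁ = (0->3 1->0 2->0)
2) trace h;k:
  0 h=>2 k=>2
  1 h=>0 k=>0
  2 h=>0 k=>0
  ⟦path⟧₂ = (0->2 1->0 2->0)
Equal? distinct morphisms ✗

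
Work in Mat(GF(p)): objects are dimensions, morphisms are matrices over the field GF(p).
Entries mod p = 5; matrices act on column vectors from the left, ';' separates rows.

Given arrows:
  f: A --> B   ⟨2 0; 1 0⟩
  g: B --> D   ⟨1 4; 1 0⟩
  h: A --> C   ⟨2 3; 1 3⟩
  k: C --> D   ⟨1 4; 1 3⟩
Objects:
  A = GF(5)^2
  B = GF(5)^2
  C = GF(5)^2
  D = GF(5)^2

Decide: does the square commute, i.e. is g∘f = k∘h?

Answer: DOES NOT COMMUTE

Trace:
Along f;g (path 1):
  e0=[1,0] f-->[2,1] g-->[1,2]
  e1=[0,1] f-->[0,0] g-->[0,0]
  result₁ = ⟨1 0; 2 0⟩
Along h;k (path 2):
  e0=[1,0] h-->[2,1] k-->[1,0]
  e1=[0,1] h-->[3,3] k-->[0,2]
  result₂ = ⟨1 0; 0 2⟩
Equal? NO — does not commute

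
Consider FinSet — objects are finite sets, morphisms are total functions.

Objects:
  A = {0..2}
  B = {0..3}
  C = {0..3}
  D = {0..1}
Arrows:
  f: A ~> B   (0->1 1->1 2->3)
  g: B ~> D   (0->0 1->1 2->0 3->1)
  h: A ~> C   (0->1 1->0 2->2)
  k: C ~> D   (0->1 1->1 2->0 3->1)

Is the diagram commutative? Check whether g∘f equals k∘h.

Answer: DOES NOT COMMUTE

Work:
Path 1 = f;g:
  0 f~>1 g~>1
  1 f~>1 g~>1
  2 f~>3 g~>1
  ⟦path⟧₁ = (0->1 1->1 2->1)
Path 2 = h;k:
  0 h~>1 k~>1
  1 h~>0 k~>1
  2 h~>2 k~>0
  ⟦path⟧₂ = (0->1 1->1 2->0)
Equal? distinct morphisms ✗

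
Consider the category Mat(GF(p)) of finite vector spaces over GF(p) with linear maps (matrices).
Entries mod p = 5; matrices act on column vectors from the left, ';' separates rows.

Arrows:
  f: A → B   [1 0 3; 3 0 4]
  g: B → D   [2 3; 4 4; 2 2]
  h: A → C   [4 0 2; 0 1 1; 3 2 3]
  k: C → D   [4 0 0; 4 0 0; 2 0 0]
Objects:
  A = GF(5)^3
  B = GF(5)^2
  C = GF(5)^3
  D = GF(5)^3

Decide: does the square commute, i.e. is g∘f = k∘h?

Along f;g (path 1):
  e0=(1,0,0) f→(1,3) g→(1,1,3)
  e1=(0,1,0) f→(0,0) g→(0,0,0)
  e2=(0,0,1) f→(3,4) g→(3,3,4)
  result₁ = [1 0 3; 1 0 3; 3 0 4]
Along h;k (path 2):
  e0=(1,0,0) h→(4,0,3) k→(1,1,3)
  e1=(0,1,0) h→(0,1,2) k→(0,0,0)
  e2=(0,0,1) h→(2,1,3) k→(3,3,4)
  result₂ = [1 0 3; 1 0 3; 3 0 4]
Equal? equal; square commutes

Answer: COMMUTES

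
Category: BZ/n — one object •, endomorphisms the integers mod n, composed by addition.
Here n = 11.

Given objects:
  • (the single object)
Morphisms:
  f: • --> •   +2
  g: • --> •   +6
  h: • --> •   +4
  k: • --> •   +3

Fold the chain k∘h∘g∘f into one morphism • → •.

Answer: +4

Work:
  0 +2≡2 +6≡8 +4≡1 +3≡4  (mod 11)
⟦path⟧: +4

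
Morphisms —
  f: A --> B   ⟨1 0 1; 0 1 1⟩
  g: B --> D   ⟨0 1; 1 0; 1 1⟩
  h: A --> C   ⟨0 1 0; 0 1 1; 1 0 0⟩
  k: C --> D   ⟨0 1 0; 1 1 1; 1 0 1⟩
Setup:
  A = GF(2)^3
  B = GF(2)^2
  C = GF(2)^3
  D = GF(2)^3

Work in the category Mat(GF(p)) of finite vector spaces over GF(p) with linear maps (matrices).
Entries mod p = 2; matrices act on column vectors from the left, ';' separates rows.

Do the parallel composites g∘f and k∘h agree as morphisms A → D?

1) trace f;g:
  e0=[1,0,0] f-->[1,0] g-->[0,1,1]
  e1=[0,1,0] f-->[0,1] g-->[1,0,1]
  e2=[0,0,1] f-->[1,1] g-->[1,1,0]
  ⟦path⟧₁ = ⟨0 1 1; 1 0 1; 1 1 0⟩
2) trace h;k:
  e0=[1,0,0] h-->[0,0,1] k-->[0,1,1]
  e1=[0,1,0] h-->[1,1,0] k-->[1,0,1]
  e2=[0,0,1] h-->[0,1,0] k-->[1,1,0]
  ⟦path⟧₂ = ⟨0 1 1; 1 0 1; 1 1 0⟩
Equal? YES — commutes

Answer: COMMUTES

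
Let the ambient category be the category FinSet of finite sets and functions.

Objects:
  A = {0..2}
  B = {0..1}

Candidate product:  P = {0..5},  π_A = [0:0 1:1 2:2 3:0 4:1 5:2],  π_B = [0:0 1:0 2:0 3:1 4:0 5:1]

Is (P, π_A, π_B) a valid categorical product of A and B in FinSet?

|A|·|B| = 3·2 = 6;  |P| = 6
Check the pairing map k ↦ (π_A(k), π_B(k)):
  0 : (0,0)
  1 : (1,0)
  2 : (2,0)
  3 : (0,1)
  4 : (1,0)  ✗ repeats pair of k=1
  5 : (2,1)
distinct pairs in image: 5 / 6 needed
  → (1,0) hit at k=1 and k=4

Answer: NOT A VALID PRODUCT — duplicate pair at indices 1,4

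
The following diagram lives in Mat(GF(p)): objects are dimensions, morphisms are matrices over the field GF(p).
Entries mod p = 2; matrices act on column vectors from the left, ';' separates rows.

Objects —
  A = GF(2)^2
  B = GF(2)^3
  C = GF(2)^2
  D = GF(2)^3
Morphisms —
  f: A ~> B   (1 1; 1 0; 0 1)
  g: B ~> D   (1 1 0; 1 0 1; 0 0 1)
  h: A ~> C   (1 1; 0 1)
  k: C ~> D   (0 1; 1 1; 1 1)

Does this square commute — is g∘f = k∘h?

Along f;g (path 1):
  e0=⟨1,0⟩ f~>⟨1,1,0⟩ g~>⟨0,1,0⟩
  e1=⟨0,1⟩ f~>⟨1,0,1⟩ g~>⟨1,0,1⟩
  result₁ = (0 1; 1 0; 0 1)
Along h;k (path 2):
  e0=⟨1,0⟩ h~>⟨1,0⟩ k~>⟨0,1,1⟩
  e1=⟨0,1⟩ h~>⟨1,1⟩ k~>⟨1,0,0⟩
  result₂ = (0 1; 1 0; 1 0)
Equal? NO — does not commute

Answer: DOES NOT COMMUTE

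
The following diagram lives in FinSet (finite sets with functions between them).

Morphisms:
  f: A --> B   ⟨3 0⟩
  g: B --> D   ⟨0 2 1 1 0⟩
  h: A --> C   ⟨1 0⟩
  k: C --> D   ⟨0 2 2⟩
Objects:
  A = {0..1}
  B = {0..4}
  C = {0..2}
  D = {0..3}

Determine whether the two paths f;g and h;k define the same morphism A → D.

Answer: DOES NOT COMMUTE

Derivation:
Path 1 = f;g:
  0 f-->3 g-->1
  1 f-->0 g-->0
  composite₁ = ⟨1 0⟩
Path 2 = h;k:
  0 h-->1 k-->2
  1 h-->0 k-->0
  composite₂ = ⟨2 0⟩
Equal? distinct morphisms ✗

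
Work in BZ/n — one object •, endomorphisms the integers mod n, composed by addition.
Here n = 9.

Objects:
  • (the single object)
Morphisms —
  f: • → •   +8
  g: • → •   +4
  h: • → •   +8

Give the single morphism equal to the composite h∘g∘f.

Answer: +2

Derivation:
  0 +8≡8 +4≡3 +8≡2  (mod 9)
⟦path⟧: +2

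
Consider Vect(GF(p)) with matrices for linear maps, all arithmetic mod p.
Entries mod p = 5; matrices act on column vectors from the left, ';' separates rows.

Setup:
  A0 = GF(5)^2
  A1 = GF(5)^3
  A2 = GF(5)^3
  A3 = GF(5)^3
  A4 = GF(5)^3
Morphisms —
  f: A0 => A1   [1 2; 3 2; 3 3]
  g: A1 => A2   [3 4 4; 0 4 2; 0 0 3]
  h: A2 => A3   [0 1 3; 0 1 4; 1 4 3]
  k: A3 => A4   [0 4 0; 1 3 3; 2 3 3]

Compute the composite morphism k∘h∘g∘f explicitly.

  e0=⟨1,0⟩ f=>⟨1,3,3⟩ g=>⟨2,3,4⟩ h=>⟨0,4,1⟩ k=>⟨1,0,0⟩
  e1=⟨0,1⟩ f=>⟨2,2,3⟩ g=>⟨1,4,4⟩ h=>⟨1,0,4⟩ k=>⟨0,3,4⟩
composite: [1 0; 0 3; 0 4]

Answer: [1 0; 0 3; 0 4]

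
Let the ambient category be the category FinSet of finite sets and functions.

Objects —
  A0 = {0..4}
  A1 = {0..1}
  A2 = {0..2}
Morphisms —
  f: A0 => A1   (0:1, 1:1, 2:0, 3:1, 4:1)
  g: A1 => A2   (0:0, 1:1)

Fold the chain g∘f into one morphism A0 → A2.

Answer: (0:1, 1:1, 2:0, 3:1, 4:1)

Trace:
  0 f=>1 g=>1
  1 f=>1 g=>1
  2 f=>0 g=>0
  3 f=>1 g=>1
  4 f=>1 g=>1
composite: (0:1, 1:1, 2:0, 3:1, 4:1)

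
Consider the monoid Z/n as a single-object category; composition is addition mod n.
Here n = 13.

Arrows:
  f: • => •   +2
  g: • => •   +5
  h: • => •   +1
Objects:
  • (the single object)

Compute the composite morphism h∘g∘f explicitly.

Answer: +8

Work:
  0 +2≡2 +5≡7 +1≡8  (mod 13)
⟦path⟧: +8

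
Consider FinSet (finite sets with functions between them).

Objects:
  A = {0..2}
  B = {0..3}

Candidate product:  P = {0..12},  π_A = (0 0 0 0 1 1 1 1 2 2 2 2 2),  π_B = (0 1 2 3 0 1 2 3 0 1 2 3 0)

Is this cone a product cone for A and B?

|A|·|B| = 3·4 = 12;  |P| = 13
  → cardinalities differ; no bijection possible.

Answer: NOT A VALID PRODUCT — |P|=13 ≠ |A|·|B|=12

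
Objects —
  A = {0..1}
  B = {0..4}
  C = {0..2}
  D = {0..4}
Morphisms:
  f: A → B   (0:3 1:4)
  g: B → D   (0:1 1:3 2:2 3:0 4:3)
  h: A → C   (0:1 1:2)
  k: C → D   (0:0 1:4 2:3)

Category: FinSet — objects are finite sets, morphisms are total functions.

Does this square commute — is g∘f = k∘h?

Along f;g (path 1):
  0 f→3 g→0
  1 f→4 g→3
  ⟦path⟧₁ = (0:0 1:3)
Along h;k (path 2):
  0 h→1 k→4
  1 h→2 k→3
  ⟦path⟧₂ = (0:4 1:3)
Equal? distinct morphisms ✗

Answer: DOES NOT COMMUTE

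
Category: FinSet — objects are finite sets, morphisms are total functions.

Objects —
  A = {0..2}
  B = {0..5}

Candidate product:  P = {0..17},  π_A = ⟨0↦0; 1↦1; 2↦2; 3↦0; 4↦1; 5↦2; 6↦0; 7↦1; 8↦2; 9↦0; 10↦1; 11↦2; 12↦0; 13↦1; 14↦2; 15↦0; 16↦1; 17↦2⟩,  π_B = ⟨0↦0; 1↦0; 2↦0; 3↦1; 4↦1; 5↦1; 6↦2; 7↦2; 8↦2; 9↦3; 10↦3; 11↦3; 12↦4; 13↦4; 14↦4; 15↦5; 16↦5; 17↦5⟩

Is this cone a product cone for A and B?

Answer: VALID PRODUCT

Trace:
|A|·|B| = 3·6 = 18;  |P| = 18
Check the pairing map k ↦ (π_A(k), π_B(k)):
  0 ↦ (0,0)
  1 ↦ (1,0)
  2 ↦ (2,0)
  3 ↦ (0,1)
  4 ↦ (1,1)
  5 ↦ (2,1)
  6 ↦ (0,2)
  7 ↦ (1,2)
  8 ↦ (2,2)
  9 ↦ (0,3)
  10 ↦ (1,3)
  11 ↦ (2,3)
  12 ↦ (0,4)
  13 ↦ (1,4)
  14 ↦ (2,4)
  15 ↦ (0,5)
  16 ↦ (1,5)
  17 ↦ (2,5)
distinct pairs in image: 18 / 18 needed
  → bijection onto A×B; projections well-typed.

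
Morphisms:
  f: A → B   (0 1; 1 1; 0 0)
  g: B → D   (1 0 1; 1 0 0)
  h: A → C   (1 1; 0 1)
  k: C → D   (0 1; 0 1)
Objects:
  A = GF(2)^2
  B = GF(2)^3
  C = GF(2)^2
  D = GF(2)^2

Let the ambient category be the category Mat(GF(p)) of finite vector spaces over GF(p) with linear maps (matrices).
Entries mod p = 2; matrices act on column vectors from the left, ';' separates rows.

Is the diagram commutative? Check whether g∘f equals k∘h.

Answer: COMMUTES

Derivation:
Path 1 = f;g:
  e0=[1,0] f→[0,1,0] g→[0,0]
  e1=[0,1] f→[1,1,0] g→[1,1]
  composite₁ = (0 1; 0 1)
Path 2 = h;k:
  e0=[1,0] h→[1,0] k→[0,0]
  e1=[0,1] h→[1,1] k→[1,1]
  composite₂ = (0 1; 0 1)
Equal? same morphism ✓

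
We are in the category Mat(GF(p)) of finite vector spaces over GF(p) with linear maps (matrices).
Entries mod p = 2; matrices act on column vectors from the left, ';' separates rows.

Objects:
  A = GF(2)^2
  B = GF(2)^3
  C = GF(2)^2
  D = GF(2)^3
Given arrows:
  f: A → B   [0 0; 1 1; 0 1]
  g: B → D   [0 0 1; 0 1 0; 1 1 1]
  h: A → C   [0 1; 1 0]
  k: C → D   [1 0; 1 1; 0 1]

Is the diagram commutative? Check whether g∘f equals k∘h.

Answer: COMMUTES

Derivation:
Along f;g (path 1):
  e0=⟨1,0⟩ f→⟨0,1,0⟩ g→⟨0,1,1⟩
  e1=⟨0,1⟩ f→⟨0,1,1⟩ g→⟨1,1,0⟩
  ⟦path⟧₁ = [0 1; 1 1; 1 0]
Along h;k (path 2):
  e0=⟨1,0⟩ h→⟨0,1⟩ k→⟨0,1,1⟩
  e1=⟨0,1⟩ h→⟨1,0⟩ k→⟨1,1,0⟩
  ⟦path⟧₂ = [0 1; 1 1; 1 0]
Equal? equal; square commutes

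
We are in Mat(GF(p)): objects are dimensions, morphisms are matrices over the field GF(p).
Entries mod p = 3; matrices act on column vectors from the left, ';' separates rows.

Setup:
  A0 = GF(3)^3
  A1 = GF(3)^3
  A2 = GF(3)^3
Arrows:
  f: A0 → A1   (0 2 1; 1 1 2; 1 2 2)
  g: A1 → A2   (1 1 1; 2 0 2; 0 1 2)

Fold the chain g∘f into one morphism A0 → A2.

Answer: (2 2 2; 2 2 0; 0 2 0)

Work:
  e0=⟨1,0,0⟩ f→⟨0,1,1⟩ g→⟨2,2,0⟩
  e1=⟨0,1,0⟩ f→⟨2,1,2⟩ g→⟨2,2,2⟩
  e2=⟨0,0,1⟩ f→⟨1,2,2⟩ g→⟨2,0,0⟩
⟦path⟧: (2 2 2; 2 2 0; 0 2 0)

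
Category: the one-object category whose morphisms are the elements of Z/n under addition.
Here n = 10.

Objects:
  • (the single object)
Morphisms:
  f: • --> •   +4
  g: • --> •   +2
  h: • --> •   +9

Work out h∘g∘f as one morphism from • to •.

Answer: +5

Trace:
  0 +4≡4 +2≡6 +9≡5  (mod 10)
result: +5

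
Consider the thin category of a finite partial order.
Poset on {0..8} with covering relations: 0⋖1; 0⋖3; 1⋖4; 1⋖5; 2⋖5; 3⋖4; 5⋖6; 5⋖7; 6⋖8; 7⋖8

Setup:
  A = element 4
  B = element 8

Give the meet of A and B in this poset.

{x : x≤A ∧ x≤B} = {0,1}  (A=4, B=8)
  0 ≤ 1
  1 ≤ 1
glb = 1

Answer: A∧B = 1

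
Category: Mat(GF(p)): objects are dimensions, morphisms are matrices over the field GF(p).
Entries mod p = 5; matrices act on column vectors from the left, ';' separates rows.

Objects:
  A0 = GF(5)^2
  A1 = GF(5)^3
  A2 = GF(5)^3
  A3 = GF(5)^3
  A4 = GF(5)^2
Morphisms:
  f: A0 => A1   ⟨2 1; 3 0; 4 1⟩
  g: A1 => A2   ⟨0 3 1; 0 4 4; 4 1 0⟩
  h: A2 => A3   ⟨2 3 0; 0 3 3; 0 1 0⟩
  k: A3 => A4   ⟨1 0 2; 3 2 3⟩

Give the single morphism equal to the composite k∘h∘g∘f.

  e0=[1,0] f=>[2,3,4] g=>[3,3,1] h=>[0,2,3] k=>[1,3]
  e1=[0,1] f=>[1,0,1] g=>[1,4,4] h=>[4,4,4] k=>[2,2]
⟦path⟧: ⟨1 2; 3 2⟩

Answer: ⟨1 2; 3 2⟩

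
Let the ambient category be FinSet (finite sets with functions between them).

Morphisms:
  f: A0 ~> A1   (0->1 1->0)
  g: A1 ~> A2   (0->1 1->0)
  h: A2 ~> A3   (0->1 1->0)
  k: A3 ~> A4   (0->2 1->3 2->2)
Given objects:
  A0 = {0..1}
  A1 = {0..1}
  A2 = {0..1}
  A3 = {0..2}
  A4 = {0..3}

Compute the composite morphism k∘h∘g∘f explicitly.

Answer: (0->3 1->2)

Trace:
  0 f~>1 g~>0 h~>1 k~>3
  1 f~>0 g~>1 h~>0 k~>2
composite: (0->3 1->2)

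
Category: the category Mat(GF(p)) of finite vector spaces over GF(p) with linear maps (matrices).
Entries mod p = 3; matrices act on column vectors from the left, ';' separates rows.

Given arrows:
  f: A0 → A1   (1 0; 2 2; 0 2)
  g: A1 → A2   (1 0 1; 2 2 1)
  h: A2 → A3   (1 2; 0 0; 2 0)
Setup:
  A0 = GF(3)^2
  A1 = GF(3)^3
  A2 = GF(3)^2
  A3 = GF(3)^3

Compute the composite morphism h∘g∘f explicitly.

  e0=[1,0] f→[1,2,0] g→[1,0] h→[1,0,2]
  e1=[0,1] f→[0,2,2] g→[2,0] h→[2,0,1]
composite: (1 2; 0 0; 2 1)

Answer: (1 2; 0 0; 2 1)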